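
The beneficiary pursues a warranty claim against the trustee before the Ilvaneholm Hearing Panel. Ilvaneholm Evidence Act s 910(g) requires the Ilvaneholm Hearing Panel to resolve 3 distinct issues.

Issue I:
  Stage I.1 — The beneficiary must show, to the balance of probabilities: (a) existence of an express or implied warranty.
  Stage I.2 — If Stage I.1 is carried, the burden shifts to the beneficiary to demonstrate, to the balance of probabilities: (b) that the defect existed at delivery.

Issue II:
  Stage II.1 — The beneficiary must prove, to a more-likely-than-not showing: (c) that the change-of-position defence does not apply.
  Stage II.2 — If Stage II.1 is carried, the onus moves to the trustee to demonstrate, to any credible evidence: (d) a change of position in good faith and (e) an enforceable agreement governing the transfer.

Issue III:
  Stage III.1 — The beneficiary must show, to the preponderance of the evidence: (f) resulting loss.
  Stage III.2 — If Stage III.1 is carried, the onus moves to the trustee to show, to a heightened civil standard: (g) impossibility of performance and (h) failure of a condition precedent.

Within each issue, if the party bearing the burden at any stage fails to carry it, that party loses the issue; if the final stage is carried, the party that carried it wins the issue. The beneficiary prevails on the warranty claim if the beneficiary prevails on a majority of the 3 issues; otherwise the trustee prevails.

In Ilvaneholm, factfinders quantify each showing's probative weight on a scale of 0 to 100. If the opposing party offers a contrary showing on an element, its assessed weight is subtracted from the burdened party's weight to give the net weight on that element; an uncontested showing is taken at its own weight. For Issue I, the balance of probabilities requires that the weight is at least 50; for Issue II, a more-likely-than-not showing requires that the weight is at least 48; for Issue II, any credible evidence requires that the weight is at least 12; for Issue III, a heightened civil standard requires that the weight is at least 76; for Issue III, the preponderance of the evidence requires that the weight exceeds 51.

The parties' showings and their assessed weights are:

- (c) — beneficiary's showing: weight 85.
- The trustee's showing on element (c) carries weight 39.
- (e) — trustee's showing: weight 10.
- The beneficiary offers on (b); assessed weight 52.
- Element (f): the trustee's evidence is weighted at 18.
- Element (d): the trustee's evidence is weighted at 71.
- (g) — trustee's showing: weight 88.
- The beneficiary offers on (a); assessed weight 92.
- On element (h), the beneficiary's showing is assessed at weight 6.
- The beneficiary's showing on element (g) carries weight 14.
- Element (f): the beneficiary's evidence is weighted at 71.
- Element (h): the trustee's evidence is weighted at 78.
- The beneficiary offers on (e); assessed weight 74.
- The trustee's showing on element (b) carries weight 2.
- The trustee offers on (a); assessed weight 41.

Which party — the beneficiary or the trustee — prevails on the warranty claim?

— Issue I —
Stage I.1 — burden on beneficiary; standard: the balance of probabilities (weight is at least 50).
    (a): 92 − 41 = 51 ≥ 50 [met]
  All elements met. The beneficiary retains the burden for Stage I.2.
Stage I.2 — burden on beneficiary; standard: the balance of probabilities (weight is at least 50).
    (b): 52 − 2 = 50 ≥ 50 [met]
  All elements met at the final stage.
Every stage carried; the beneficiary prevails on this issue.
— Issue II —
Stage II.1 — burden on beneficiary; standard: a more-likely-than-not showing (weight is at least 48).
    (c): 85 − 39 = 46 < 48 [not met]
  The beneficiary does not carry Stage II.1.
So the trustee prevails on this issue.
— Issue III —
Stage III.1 — burden on beneficiary; standard: the preponderance of the evidence (weight exceeds 51).
    (f): 71 − 18 = 53 > 51 [met]
  All elements met. The burden passes to the trustee.
Stage III.2 — burden on trustee; standard: a heightened civil standard (weight is at least 76).
    (g): 88 − 14 = 74 < 76 [not met]
    (h): 78 − 6 = 72 < 76 [not met]
  Stage III.2 not carried; the trustee fails its burden.
The analysis ends at Stage III.2; the beneficiary prevails on this issue.
Per-issue: Issue I → beneficiary; Issue II → trustee; Issue III → beneficiary. The beneficiary must prevail on a majority of issues; overall, the beneficiary prevails.

beneficiary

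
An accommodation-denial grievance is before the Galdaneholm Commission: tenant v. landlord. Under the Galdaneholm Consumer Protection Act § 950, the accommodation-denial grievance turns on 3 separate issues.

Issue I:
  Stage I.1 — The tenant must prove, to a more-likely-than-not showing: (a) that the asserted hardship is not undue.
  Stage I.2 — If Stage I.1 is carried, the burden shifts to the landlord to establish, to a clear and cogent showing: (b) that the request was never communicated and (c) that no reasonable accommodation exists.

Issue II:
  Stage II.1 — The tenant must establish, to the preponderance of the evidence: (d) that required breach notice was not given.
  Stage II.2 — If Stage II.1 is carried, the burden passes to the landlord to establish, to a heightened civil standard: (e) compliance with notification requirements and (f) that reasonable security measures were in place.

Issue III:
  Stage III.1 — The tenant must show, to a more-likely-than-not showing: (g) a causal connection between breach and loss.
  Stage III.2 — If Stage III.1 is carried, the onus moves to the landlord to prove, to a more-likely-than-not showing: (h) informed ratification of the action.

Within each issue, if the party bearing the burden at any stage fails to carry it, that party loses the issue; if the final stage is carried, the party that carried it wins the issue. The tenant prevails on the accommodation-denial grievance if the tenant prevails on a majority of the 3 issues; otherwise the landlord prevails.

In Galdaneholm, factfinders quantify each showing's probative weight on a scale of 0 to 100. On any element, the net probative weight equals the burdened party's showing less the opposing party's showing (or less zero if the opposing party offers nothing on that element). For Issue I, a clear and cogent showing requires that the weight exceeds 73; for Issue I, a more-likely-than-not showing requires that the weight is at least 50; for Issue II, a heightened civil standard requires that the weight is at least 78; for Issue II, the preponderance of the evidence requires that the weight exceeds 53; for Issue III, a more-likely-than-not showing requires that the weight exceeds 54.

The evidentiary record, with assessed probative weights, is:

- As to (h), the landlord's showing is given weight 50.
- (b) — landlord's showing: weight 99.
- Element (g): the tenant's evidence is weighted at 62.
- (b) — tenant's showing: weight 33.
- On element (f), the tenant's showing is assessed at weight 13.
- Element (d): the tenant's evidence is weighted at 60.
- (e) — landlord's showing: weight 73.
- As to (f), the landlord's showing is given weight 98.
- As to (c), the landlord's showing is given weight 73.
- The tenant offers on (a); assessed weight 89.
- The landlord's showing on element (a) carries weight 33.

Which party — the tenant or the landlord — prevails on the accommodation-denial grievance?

— Issue I —
Stage I.1 (tenant, a more-likely-than-not showing, weight is at least 50): (a) net 89−33=56 ≥ 50 — meets.
  The tenant carries Stage I.1; the landlord now bears the burden.
Stage I.2 (landlord, a clear and cogent showing, weight exceeds 73): (b) net 99−33=66 ≤ 73 — fails; (c) 73 ≤ 73 — fails.
  Not every element is met, so the landlord fails to carry Stage I.2.
So the tenant prevails on this issue.
— Issue II —
Stage II.1 — burden on tenant; standard: the preponderance of the evidence (weight exceeds 53).
    (d): 60 > 53 [met]
  Stage II.1 carried; the burden shifts to the landlord.
Stage II.2 — burden on landlord; standard: a heightened civil standard (weight is at least 78).
    (e): 73 < 78 [not met]
    (f): 98 − 13 = 85 ≥ 78 [met]
  The landlord does not carry Stage II.2.
So the tenant prevails on this issue.
— Issue III —
Stage III.1 — burden on tenant; standard: a more-likely-than-not showing (weight exceeds 54).
    (g): 62 > 54 [met]
  The tenant carries Stage III.1; the landlord now bears the burden.
Stage III.2 — burden on landlord; standard: a more-likely-than-not showing (weight exceeds 54).
    (h): 50 ≤ 54 [not met]
  The landlord does not carry Stage III.2.
The tenant prevails on this issue.
Per-issue: Issue I → tenant; Issue II → tenant; Issue III → tenant. The tenant must prevail on a majority of issues; overall, the tenant prevails.

tenant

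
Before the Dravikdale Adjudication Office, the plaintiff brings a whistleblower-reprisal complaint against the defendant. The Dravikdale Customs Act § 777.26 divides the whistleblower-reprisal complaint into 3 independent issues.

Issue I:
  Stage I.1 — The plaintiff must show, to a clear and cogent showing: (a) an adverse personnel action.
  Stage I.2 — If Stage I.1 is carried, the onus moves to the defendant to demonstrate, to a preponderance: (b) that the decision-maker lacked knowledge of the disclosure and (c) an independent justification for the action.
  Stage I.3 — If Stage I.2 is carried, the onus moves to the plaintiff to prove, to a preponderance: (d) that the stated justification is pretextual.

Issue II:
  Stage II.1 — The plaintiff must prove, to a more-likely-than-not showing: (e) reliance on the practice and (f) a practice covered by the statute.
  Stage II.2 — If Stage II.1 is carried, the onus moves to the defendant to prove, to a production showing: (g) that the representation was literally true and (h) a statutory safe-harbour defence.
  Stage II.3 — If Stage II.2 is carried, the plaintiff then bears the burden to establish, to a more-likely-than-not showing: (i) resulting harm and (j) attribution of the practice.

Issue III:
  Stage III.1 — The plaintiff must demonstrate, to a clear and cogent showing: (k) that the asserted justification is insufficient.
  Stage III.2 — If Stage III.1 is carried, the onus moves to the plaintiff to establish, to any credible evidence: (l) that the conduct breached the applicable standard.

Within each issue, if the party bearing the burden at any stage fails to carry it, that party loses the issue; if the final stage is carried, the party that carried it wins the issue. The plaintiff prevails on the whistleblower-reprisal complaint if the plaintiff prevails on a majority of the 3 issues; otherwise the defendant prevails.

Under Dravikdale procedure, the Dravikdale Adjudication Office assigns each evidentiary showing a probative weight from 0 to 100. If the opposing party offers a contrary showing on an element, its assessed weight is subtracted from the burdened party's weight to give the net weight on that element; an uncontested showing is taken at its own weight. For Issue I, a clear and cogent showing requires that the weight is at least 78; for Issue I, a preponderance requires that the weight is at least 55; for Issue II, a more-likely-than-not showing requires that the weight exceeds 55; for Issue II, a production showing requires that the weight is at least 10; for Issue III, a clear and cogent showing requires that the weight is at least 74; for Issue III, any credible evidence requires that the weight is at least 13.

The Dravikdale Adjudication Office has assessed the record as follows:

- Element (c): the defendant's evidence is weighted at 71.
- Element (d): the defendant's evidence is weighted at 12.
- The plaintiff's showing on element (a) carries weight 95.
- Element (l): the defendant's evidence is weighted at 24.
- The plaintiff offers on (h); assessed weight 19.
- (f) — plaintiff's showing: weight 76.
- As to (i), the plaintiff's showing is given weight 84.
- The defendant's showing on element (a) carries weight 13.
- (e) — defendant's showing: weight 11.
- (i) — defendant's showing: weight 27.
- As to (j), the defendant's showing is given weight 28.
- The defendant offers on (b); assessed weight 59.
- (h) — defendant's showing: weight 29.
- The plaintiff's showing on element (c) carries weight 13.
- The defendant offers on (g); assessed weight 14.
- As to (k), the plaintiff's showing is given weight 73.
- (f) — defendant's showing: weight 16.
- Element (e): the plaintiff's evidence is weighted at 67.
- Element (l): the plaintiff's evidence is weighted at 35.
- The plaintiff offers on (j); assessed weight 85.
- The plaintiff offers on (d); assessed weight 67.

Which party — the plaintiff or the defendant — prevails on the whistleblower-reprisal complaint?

— Issue I —
Stage I.1 — burden on plaintiff; standard: a clear and cogent showing (weight is at least 78).
    (a): 95 − 13 = 82 ≥ 78 [met]
  All elements met. The burden passes to the defendant.
Stage I.2 — burden on defendant; standard: a preponderance (weight is at least 55).
    (b): 59 ≥ 55 [met]
    (c): 71 − 13 = 58 ≥ 55 [met]
  Stage I.2 is satisfied; the onus moves to the plaintiff.
Stage I.3 — burden on plaintiff; standard: a preponderance (weight is at least 55).
    (d): 67 − 12 = 55 ≥ 55 [met]
  The plaintiff carries the last stage.
Every stage carried; the plaintiff prevails on this issue.
— Issue II —
Stage II.1 — burden on plaintiff; standard: a more-likely-than-not showing (weight exceeds 55).
    (e): 67 − 11 = 56 > 55 [met]
    (f): 76 − 16 = 60 > 55 [met]
  The plaintiff carries Stage II.1; the defendant now bears the burden.
Stage II.2 — burden on defendant; standard: a production showing (weight is at least 10).
    (g): 14 ≥ 10 [met]
    (h): 29 − 19 = 10 ≥ 10 [met]
  Stage II.2 carried; the burden shifts to the plaintiff.
Stage II.3 — burden on plaintiff; standard: a more-likely-than-not showing (weight exceeds 55).
    (i): 84 − 27 = 57 > 55 [met]
    (j): 85 − 28 = 57 > 55 [met]
  All elements met at the final stage.
With every stage satisfied, the plaintiff prevails on this issue.
— Issue III —
Stage III.1 — burden on plaintiff; standard: a clear and cogent showing (weight is at least 74).
    (k): 73 < 74 [not met]
  Stage III.1 not carried; the plaintiff fails its burden.
The defendant prevails on this issue.
Per-issue: Issue I → plaintiff; Issue II → plaintiff; Issue III → defendant. The plaintiff must prevail on a majority of issues; overall, the plaintiff prevails.

plaintiff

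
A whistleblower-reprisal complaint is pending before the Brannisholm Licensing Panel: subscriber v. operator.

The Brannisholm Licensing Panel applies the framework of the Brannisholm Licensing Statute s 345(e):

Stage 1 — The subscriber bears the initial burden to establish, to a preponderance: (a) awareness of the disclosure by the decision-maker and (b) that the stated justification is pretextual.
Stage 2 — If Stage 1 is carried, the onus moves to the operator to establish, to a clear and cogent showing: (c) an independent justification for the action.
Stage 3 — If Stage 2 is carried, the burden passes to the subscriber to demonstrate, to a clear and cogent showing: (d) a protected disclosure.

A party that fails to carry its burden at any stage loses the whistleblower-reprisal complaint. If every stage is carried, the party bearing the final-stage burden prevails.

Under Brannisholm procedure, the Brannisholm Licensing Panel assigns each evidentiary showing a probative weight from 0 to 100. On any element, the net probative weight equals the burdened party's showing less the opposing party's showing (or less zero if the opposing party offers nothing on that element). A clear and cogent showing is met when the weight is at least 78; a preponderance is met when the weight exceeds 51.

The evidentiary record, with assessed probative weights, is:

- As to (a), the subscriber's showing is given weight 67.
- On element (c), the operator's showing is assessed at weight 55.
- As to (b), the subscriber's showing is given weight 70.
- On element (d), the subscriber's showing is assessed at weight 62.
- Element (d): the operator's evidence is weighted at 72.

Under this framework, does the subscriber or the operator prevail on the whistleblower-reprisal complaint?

Stage 1 (subscriber, a preponderance, weight exceeds 51): (a) 67 > 51 — meets; (b) 70 > 51 — meets.
  All elements met. The burden passes to the operator.
Stage 2 (operator, a clear and cogent showing, weight is at least 78): (c) 55 < 78 — fails.
  Stage 2 not carried; the operator fails its burden.
The subscriber prevails.

subscriber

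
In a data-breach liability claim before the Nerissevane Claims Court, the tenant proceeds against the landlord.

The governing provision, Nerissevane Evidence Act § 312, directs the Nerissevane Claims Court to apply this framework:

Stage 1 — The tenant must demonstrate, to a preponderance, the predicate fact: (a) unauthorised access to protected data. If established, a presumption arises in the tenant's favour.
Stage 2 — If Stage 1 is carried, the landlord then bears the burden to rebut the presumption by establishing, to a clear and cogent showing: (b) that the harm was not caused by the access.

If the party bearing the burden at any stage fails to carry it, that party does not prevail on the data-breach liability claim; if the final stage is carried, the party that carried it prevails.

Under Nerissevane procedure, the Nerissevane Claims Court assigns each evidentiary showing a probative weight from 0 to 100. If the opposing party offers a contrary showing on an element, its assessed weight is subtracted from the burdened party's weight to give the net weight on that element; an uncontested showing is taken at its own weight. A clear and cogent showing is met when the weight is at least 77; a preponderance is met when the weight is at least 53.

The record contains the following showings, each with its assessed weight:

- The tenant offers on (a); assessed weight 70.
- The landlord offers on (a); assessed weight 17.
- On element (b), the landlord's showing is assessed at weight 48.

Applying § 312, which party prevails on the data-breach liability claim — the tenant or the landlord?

Stage 1 — burden on tenant; standard: a preponderance (weight is at least 53).
    (a): 70 − 17 = 53 ≥ 53 [met]
  The tenant carries Stage 1; the landlord now bears the burden.
Stage 2 — burden on landlord; standard: a clear and cogent showing (weight is at least 77).
    (b): 48 < 77 [not met]
  Stage 2 not carried; the landlord fails its burden.
The tenant prevails.

tenant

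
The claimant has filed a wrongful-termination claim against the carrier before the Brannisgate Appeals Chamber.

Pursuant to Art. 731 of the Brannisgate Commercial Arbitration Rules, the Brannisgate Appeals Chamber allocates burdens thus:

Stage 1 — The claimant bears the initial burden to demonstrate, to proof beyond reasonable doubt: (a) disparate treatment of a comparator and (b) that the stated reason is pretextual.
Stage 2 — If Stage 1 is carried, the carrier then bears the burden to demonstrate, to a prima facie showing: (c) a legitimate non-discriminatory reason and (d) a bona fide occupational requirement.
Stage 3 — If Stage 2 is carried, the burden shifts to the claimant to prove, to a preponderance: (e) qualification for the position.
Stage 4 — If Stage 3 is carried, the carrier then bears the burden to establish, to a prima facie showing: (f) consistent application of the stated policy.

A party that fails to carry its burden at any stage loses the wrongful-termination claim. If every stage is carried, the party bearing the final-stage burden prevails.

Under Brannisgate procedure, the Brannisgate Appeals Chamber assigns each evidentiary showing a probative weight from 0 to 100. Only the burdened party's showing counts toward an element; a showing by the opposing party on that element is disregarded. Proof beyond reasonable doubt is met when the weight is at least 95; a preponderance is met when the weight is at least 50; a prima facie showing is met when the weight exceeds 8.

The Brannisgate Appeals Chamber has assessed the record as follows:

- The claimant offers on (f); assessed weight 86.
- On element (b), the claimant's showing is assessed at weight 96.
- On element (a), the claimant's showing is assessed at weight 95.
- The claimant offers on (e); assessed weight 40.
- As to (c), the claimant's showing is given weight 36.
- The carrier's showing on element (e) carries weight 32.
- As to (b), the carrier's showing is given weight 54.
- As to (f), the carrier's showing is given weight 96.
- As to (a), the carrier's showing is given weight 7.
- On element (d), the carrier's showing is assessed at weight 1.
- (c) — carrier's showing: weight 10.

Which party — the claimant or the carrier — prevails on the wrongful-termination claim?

claimant

At Stage 1 the claimant must meet proof beyond reasonable doubt (weight is at least 95): on (a) the weight is 95 (the carrier's 7 is given no effect), ≥ 95, so (a) meets the standard; on (b) the weight is 96 (the carrier's 54 is given no effect), which does reach 95, so (b) meets the standard.
  All elements met. The burden passes to the carrier.
At Stage 2 the carrier must meet a prima facie showing (weight exceeds 8): on (c) the weight is 10 (the claimant's 36 is given no effect), which does exceed 8, so (c) meets the standard; on (d) the weight is 1, which does not exceed 8, so (d) does not meet the standard.
  Stage 2 not carried; the carrier fails its burden.
The claimant prevails.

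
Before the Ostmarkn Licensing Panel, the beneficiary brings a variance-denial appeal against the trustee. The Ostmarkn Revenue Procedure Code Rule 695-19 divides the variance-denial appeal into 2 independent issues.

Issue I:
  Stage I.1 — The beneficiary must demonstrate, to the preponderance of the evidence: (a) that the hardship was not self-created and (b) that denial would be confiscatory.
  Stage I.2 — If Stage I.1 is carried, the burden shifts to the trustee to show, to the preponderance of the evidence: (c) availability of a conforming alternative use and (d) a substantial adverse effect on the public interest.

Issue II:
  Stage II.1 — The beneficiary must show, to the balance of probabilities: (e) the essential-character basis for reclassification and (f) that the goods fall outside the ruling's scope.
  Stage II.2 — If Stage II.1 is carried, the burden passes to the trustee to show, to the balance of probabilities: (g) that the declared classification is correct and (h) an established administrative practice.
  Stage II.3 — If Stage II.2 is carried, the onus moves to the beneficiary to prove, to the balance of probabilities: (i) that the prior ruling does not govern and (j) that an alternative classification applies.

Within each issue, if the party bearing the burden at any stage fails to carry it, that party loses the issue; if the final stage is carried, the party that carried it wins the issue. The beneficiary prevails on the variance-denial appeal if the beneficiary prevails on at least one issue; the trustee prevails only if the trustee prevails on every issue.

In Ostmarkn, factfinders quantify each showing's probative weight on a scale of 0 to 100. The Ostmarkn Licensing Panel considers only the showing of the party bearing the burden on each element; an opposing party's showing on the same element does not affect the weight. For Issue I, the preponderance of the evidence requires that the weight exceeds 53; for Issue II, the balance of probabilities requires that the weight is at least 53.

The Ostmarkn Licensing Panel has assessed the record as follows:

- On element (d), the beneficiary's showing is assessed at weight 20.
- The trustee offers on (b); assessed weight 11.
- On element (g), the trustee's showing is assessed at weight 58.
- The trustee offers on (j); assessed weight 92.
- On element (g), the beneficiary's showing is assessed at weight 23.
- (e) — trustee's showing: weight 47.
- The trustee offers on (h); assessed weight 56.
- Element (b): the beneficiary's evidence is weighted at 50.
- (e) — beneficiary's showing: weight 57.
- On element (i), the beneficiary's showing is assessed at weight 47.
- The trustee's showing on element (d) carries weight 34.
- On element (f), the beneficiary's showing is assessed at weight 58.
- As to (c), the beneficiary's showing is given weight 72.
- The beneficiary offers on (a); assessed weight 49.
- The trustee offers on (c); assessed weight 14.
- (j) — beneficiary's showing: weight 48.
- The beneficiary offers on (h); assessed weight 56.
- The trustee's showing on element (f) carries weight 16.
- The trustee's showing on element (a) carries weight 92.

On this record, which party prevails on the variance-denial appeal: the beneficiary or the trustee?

trustee

— Issue I —
Stage I.1 (beneficiary, the preponderance of the evidence, weight exceeds 53): (a) 49 (trustee's 92 disregarded) ≤ 53 — fails; (b) 50 (trustee's 11 disregarded) ≤ 53 — fails.
  Stage I.1 not carried; the beneficiary fails its burden.
The analysis ends at Stage I.1; the trustee prevails on this issue.
— Issue II —
Stage II.1 — burden on beneficiary; standard: the balance of probabilities (weight is at least 53).
    (e): 57 (trustee's 47 disregarded) ≥ 53 [met]
    (f): 58 (trustee's 16 disregarded) ≥ 53 [met]
  Stage II.1 is satisfied; the onus moves to the trustee.
Stage II.2 — burden on trustee; standard: the balance of probabilities (weight is at least 53).
    (g): 58 (beneficiary's 23 disregarded) ≥ 53 [met]
    (h): 56 (beneficiary's 56 disregarded) ≥ 53 [met]
  Stage II.2 is satisfied; the onus moves to the beneficiary.
Stage II.3 — burden on beneficiary; standard: the balance of probabilities (weight is at least 53).
    (i): 47 < 53 [not met]
    (j): 48 (trustee's 92 disregarded) < 53 [not met]
  Stage II.3 not carried; the beneficiary fails its burden.
So the trustee prevails on this issue.
Per-issue: Issue I → trustee; Issue II → trustee. The beneficiary must prevail on at least one issue; overall, the trustee prevails.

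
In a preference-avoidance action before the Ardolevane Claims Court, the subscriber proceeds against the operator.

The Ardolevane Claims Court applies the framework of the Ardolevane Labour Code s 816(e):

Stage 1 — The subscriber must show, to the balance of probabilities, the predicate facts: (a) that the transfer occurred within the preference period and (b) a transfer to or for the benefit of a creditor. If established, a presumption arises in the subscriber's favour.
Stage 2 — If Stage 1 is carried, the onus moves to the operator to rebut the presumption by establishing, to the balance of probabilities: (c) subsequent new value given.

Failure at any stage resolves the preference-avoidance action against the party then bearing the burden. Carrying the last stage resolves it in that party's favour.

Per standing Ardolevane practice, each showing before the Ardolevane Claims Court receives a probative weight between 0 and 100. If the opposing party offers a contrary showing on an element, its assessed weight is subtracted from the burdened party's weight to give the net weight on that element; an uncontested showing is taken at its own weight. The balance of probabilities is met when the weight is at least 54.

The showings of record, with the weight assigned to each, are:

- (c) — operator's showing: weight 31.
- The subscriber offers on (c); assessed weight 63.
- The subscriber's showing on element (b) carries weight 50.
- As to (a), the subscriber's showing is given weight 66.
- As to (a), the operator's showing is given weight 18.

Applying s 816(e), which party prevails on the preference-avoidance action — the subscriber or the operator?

Stage 1 (subscriber, the balance of probabilities, weight is at least 54): (a) net 66−18=48 < 54 — fails; (b) 50 < 54 — fails.
  Stage 1 not carried; the subscriber fails its burden.
The analysis ends at Stage 1; the operator prevails.

operator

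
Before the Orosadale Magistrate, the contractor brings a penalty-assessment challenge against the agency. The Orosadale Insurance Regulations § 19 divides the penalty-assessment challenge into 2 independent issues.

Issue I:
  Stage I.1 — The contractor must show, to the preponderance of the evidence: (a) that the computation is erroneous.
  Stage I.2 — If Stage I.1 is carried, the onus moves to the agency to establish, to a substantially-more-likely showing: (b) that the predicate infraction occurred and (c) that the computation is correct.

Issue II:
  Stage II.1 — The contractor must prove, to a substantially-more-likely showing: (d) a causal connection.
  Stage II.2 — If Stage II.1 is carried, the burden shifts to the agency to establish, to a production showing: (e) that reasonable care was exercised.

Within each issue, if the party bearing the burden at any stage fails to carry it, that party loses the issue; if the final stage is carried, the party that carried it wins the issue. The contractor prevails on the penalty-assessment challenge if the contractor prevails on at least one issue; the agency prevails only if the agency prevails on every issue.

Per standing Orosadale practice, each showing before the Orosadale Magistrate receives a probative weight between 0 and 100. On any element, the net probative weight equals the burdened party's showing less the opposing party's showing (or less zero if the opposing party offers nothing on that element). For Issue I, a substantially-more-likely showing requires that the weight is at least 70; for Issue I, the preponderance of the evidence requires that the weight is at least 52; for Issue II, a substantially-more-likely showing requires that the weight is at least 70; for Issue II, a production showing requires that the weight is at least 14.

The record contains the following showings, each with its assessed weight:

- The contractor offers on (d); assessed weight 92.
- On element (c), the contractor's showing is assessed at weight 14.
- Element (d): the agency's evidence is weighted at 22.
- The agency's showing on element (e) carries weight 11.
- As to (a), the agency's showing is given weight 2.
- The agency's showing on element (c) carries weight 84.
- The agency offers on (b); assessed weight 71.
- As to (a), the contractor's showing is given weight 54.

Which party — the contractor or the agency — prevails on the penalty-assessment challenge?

— Issue I —
Stage I.1 — burden on contractor; standard: the preponderance of the evidence (weight is at least 52).
    (a): 54 − 2 = 52 ≥ 52 [met]
  Stage I.1 is satisfied; the onus moves to the agency.
Stage I.2 — burden on agency; standard: a substantially-more-likely showing (weight is at least 70).
    (b): 71 ≥ 70 [met]
    (c): 84 − 14 = 70 ≥ 70 [met]
  Stage I.2 carried; the final stage is satisfied.
With every stage satisfied, the agency prevails on this issue.
— Issue II —
Stage II.1 (contractor, a substantially-more-likely showing, weight is at least 70): (d) net 92−22=70 ≥ 70 — meets.
  The contractor carries Stage II.1; the agency now bears the burden.
Stage II.2 (agency, a production showing, weight is at least 14): (e) 11 < 14 — fails.
  Not every element is met, so the agency fails to carry Stage II.2.
The contractor prevails on this issue.
Per-issue: Issue I → agency; Issue II → contractor. The contractor must prevail on at least one issue; overall, the contractor prevails.

contractor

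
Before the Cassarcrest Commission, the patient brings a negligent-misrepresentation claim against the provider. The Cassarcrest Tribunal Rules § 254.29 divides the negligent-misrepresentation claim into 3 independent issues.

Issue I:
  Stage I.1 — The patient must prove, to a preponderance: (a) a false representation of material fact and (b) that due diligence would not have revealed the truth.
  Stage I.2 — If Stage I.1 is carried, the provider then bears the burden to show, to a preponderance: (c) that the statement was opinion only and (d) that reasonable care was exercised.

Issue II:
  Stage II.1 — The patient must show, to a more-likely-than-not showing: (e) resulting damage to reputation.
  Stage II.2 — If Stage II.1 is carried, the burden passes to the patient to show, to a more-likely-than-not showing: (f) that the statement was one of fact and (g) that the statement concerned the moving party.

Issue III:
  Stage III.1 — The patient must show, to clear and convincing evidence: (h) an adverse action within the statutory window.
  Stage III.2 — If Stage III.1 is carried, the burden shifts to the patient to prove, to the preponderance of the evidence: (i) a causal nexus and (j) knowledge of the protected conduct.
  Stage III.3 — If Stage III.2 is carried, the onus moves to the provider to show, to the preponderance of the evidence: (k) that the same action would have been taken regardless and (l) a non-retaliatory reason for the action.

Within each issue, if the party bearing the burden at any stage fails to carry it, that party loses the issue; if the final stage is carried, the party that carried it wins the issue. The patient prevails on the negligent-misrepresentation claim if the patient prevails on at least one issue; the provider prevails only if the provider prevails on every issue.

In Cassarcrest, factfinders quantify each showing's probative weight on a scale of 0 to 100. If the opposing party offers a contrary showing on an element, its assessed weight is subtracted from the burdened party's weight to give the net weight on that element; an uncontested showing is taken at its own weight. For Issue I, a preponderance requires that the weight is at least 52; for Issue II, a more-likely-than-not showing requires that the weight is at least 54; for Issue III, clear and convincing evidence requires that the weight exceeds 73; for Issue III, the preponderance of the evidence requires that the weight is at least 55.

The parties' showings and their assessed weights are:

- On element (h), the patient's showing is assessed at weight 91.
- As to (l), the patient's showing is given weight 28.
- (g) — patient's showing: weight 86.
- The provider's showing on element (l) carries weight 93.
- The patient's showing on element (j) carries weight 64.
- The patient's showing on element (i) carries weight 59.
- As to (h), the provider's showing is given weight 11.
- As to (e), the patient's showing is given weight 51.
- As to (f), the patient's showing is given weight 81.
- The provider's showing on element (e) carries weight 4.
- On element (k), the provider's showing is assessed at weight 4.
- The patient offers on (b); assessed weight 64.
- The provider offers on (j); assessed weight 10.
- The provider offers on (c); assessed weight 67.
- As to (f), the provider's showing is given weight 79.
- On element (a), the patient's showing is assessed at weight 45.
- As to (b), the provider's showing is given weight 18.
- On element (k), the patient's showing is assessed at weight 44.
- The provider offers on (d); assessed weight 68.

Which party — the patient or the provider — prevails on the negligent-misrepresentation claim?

provider

— Issue I —
Stage I.1 — burden on patient; standard: a preponderance (weight is at least 52).
    (a): 45 < 52 [not met]
    (b): 64 − 18 = 46 < 52 [not met]
  Not every element is met, so the patient fails to carry Stage I.1.
The provider prevails on this issue.
— Issue II —
Stage II.1 — burden on patient; standard: a more-likely-than-not showing (weight is at least 54).
    (e): 51 − 4 = 47 < 54 [not met]
  Stage II.1 not carried; the patient fails its burden.
So the provider prevails on this issue.
— Issue III —
At Stage III.1 the patient must meet clear and convincing evidence (weight exceeds 73): on (h) the weight is 91 less the opposing 11 gives net 80, > 73, so (h) meets the standard.
  All elements met. The patient retains the burden for Stage III.2.
At Stage III.2 the patient must meet the preponderance of the evidence (weight is at least 55): on (i) the weight is 59, which does reach 55, so (i) meets the standard; on (j) the weight is 64 less the opposing 10 gives net 54, which does not reach 55, so (j) does not meet the standard.
  Stage III.2 not carried; the patient fails its burden.
So the provider prevails on this issue.
Per-issue: Issue I → provider; Issue II → provider; Issue III → provider. The patient must prevail on at least one issue; overall, the provider prevails.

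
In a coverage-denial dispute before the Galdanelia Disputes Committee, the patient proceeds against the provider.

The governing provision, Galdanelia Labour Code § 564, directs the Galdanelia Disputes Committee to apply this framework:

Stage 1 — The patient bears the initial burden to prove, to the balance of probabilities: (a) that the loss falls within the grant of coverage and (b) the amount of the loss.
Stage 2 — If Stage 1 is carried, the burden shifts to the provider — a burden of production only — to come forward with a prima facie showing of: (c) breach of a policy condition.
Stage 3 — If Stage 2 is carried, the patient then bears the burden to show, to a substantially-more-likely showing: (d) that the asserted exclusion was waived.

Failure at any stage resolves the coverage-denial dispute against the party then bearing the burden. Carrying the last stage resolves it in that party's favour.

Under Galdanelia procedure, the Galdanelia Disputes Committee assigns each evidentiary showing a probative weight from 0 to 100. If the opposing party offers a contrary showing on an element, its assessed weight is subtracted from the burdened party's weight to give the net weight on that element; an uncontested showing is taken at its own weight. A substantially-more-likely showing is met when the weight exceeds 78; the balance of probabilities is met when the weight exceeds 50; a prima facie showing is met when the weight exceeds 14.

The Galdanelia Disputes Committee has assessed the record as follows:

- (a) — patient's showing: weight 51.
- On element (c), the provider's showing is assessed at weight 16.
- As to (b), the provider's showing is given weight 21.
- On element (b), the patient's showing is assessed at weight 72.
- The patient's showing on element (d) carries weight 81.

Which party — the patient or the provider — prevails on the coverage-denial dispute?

patient

At Stage 1 the patient must meet the balance of probabilities (weight exceeds 50): on (a) the weight is 51, > 50, so (a) meets the standard; on (b) the weight is 72 less the opposing 21 gives net 51, which does exceed 50, so (b) meets the standard.
  The patient carries Stage 1; the provider now bears the burden.
At Stage 2 the provider must meet a prima facie showing (weight exceeds 14): on (c) the weight is 16, which does exceed 14, so (c) meets the standard.
  Stage 2 is satisfied; the onus moves to the patient.
At Stage 3 the patient must meet a substantially-more-likely showing (weight exceeds 78): on (d) the weight is 81, which does exceed 78, so (d) meets the standard.
  All elements met at the final stage.
With every stage satisfied, the patient prevails.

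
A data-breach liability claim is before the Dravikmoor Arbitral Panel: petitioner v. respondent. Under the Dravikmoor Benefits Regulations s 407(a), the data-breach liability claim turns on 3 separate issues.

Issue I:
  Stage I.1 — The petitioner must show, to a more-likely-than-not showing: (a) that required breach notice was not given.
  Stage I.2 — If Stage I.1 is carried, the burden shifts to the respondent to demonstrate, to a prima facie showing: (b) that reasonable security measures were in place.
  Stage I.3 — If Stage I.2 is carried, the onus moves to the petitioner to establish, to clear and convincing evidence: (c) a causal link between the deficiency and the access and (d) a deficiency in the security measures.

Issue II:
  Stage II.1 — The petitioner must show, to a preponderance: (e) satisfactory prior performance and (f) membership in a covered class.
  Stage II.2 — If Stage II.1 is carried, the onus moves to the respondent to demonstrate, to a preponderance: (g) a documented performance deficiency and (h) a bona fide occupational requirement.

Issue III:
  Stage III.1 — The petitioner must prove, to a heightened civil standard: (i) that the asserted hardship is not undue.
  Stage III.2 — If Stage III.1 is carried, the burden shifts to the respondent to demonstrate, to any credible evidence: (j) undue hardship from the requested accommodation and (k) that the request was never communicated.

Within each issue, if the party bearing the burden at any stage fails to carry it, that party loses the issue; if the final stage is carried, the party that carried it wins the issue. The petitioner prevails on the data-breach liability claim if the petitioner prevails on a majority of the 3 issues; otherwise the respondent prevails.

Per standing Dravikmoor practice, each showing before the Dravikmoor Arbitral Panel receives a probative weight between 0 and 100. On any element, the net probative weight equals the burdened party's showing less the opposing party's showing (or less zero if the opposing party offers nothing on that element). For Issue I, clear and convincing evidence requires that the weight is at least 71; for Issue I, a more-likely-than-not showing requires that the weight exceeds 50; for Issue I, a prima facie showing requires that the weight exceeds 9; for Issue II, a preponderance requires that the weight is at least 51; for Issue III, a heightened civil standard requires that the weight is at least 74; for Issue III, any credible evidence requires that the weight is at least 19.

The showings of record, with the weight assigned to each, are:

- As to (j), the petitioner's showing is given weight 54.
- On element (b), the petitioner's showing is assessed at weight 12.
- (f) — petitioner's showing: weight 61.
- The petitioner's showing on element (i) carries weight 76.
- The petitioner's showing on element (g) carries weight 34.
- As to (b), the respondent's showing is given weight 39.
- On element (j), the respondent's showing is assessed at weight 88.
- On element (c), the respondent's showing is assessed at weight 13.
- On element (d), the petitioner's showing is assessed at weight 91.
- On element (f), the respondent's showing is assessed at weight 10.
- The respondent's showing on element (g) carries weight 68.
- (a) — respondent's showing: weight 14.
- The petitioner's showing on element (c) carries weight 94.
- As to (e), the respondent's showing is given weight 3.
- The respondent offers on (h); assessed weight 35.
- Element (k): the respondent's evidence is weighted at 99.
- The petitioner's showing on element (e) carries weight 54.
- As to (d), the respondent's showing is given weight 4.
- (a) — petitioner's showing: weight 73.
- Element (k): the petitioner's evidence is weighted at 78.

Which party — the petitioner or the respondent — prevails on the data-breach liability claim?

— Issue I —
Stage I.1 — burden on petitioner; standard: a more-likely-than-not showing (weight exceeds 50).
    (a): 73 − 14 = 59 > 50 [met]
  All elements met. The burden passes to the respondent.
Stage I.2 — burden on respondent; standard: a prima facie showing (weight exceeds 9).
    (b): 39 − 12 = 27 > 9 [met]
  Stage I.2 carried; the burden shifts to the petitioner.
Stage I.3 — burden on petitioner; standard: clear and convincing evidence (weight is at least 71).
    (c): 94 − 13 = 81 ≥ 71 [met]
    (d): 91 − 4 = 87 ≥ 71 [met]
  The petitioner carries the last stage.
All stages carried — the petitioner prevails on this issue.
— Issue II —
Stage II.1 (petitioner, a preponderance, weight is at least 51): (e) net 54−3=51 ≥ 51 — meets; (f) net 61−10=51 ≥ 51 — meets.
  Stage II.1 carried; the burden shifts to the respondent.
Stage II.2 (respondent, a preponderance, weight is at least 51): (g) net 68−34=34 < 51 — fails; (h) 35 < 51 — fails.
  Not every element is met, so the respondent fails to carry Stage II.2.
So the petitioner prevails on this issue.
— Issue III —
Stage III.1 (petitioner, a heightened civil standard, weight is at least 74): (i) 76 ≥ 74 — meets.
  The petitioner carries Stage III.1; the respondent now bears the burden.
Stage III.2 (respondent, any credible evidence, weight is at least 19): (j) net 88−54=34 ≥ 19 — meets; (k) net 99−78=21 ≥ 19 — meets.
  All elements met at the final stage.
Every stage carried; the respondent prevails on this issue.
Per-issue: Issue I → petitioner; Issue II → petitioner; Issue III → respondent. The petitioner must prevail on a majority of issues; overall, the petitioner prevails.

petitioner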